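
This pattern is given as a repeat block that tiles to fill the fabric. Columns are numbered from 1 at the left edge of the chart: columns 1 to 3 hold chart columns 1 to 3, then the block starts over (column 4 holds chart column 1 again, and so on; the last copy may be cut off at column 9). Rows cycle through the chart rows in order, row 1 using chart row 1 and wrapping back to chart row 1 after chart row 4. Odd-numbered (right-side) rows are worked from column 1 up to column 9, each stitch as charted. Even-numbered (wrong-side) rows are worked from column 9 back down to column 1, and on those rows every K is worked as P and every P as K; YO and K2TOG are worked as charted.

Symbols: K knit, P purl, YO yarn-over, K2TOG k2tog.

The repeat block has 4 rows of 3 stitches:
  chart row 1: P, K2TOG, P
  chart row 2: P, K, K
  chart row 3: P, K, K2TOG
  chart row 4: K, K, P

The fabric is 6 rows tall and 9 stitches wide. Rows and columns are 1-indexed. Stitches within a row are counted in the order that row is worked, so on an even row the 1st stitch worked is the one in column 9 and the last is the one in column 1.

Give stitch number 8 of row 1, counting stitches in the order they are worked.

Row 1: (1-1) mod 4 = 0, so use chart row 1. Odd row -> RS.
Chart row 1 tiled across columns 1-9: P K2TOG P P K2TOG P P K2TOG P
Right side: take the tiled row as-is (worked left to right from column 1).
The 8th stitch worked is K2TOG.

Stitch:
K2TOG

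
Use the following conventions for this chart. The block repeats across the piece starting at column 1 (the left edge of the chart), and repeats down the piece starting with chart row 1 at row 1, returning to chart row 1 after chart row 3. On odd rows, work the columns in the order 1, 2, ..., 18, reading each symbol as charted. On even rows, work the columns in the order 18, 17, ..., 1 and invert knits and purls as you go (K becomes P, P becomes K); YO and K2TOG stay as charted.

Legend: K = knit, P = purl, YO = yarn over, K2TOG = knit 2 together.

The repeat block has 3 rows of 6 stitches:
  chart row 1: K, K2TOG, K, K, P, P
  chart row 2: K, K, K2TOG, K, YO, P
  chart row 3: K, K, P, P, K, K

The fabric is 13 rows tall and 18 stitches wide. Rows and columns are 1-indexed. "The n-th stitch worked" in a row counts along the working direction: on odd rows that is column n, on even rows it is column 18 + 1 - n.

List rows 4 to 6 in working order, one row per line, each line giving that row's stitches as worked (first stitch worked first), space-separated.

== ROWS AS WORKED ==
K K P P K2TOG P K K P P K2TOG P K K P P K2TOG P
K K K2TOG K YO P K K K2TOG K YO P K K K2TOG K YO P
P P K K P P P P K K P P P P K K P P

Derivation:
Row 4: chart row 1, WS - tiled (columns 1-18): K K2TOG K K P P K K2TOG K K P P K K2TOG K K P P; work from column 18 back to 1 with K<->P swapped.
Row 5: chart row 2, RS - tile across columns 1-18 and work as-is.
Row 6: chart row 3, WS - tiled (columns 1-18): K K P P K K K K P P K K K K P P K K; work from column 18 back to 1 with K<->P swapped.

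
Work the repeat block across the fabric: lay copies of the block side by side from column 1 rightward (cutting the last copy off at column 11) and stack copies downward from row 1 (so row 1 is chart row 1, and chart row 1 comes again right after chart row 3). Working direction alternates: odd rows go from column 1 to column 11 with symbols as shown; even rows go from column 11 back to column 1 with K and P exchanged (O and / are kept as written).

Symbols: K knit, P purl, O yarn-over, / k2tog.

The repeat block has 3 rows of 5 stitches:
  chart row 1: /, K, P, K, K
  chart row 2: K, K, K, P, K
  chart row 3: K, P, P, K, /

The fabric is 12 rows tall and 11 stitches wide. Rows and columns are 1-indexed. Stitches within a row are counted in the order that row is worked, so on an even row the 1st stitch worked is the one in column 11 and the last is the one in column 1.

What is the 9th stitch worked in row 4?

Row 4 uses chart row ((4-1) mod 3)+1 = 1. Row 4 is even, so WS.
Chart row 1 tiled across columns 1-11: / K P K K / K P K K /
WS row: flip the tiled sequence (start at column 11) and apply K<->P; O and / stay.
Row 4 as worked: / P P K P / P P K P /
The 9th stitch worked is K.

Result:
K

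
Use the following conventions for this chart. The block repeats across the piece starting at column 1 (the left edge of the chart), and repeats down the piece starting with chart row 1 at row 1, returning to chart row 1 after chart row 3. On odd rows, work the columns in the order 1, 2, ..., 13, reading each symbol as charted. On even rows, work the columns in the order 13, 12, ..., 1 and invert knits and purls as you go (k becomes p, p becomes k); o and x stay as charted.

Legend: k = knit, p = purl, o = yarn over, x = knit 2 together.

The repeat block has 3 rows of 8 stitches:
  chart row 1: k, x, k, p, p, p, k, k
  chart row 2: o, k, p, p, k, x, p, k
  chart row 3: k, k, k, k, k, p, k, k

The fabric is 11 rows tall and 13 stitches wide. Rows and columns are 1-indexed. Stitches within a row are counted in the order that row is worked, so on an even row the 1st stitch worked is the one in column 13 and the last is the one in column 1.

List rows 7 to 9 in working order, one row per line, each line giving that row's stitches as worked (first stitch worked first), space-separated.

== ROWS AS WORKED ==
k x k p p p k k k x k p p
p k k p o p k x p k k p o
k k k k k p k k k k k k k

Derivation:
Row 7: chart row 1, RS - tile across columns 1-13 and work as-is.
Row 8: chart row 2, WS - tiled (columns 1-13): o k p p k x p k o k p p k; work from column 13 back to 1 with k<->p swapped.
Row 9: chart row 3, RS - tile across columns 1-13 and work as-is.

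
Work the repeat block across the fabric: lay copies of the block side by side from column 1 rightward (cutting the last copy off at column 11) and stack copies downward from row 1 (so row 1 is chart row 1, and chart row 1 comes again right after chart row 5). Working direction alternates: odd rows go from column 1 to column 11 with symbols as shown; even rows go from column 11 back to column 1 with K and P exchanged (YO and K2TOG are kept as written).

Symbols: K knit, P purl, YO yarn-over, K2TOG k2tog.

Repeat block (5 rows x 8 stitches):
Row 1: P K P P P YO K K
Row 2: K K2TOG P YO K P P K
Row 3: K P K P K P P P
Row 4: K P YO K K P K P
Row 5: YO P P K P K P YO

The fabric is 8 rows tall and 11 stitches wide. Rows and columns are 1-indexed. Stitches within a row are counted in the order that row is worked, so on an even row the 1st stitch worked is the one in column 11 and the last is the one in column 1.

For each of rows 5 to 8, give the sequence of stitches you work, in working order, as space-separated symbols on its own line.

Result:
YO P P K P K P YO YO P P
K P K P P YO K K K P K
K K2TOG P YO K P P K K K2TOG P
P K P K K K P K P K P

Derivation:
Row 5: chart row 5, RS - tile across columns 1-11 and work as-is.
Row 6: chart row 1, WS - tiled (columns 1-11): P K P P P YO K K P K P; work from column 11 back to 1 with K<->P swapped.
Row 7: chart row 2, RS - tile across columns 1-11 and work as-is.
Row 8: chart row 3, WS - tiled (columns 1-11): K P K P K P P P K P K; work from column 11 back to 1 with K<->P swapped.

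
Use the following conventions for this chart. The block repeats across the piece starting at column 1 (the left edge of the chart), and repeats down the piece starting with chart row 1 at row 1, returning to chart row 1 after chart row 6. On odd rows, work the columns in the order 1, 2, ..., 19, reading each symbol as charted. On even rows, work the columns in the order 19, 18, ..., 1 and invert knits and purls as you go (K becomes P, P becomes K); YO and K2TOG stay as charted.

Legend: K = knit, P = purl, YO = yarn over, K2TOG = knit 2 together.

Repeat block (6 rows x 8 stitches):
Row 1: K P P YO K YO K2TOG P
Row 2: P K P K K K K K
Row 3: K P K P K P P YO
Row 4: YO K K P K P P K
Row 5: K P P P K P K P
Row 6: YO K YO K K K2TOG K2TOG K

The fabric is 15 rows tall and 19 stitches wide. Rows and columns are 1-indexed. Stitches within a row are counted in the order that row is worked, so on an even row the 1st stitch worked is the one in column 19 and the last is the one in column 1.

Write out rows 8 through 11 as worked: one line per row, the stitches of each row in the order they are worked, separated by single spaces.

Result:
K P K P P P P P K P K P P P P P K P K
K P K P K P P YO K P K P K P P YO K P K
P P YO P K K P K P P YO P K K P K P P YO
K P P P K P K P K P P P K P K P K P P

Derivation:
Row 8: chart row 2, WS - tiled (columns 1-19): P K P K K K K K P K P K K K K K P K P; work from column 19 back to 1 with K<->P swapped.
Row 9: chart row 3, RS - tile across columns 1-19 and work as-is.
Row 10: chart row 4, WS - tiled (columns 1-19): YO K K P K P P K YO K K P K P P K YO K K; work from column 19 back to 1 with K<->P swapped.
Row 11: chart row 5, RS - tile across columns 1-19 and work as-is.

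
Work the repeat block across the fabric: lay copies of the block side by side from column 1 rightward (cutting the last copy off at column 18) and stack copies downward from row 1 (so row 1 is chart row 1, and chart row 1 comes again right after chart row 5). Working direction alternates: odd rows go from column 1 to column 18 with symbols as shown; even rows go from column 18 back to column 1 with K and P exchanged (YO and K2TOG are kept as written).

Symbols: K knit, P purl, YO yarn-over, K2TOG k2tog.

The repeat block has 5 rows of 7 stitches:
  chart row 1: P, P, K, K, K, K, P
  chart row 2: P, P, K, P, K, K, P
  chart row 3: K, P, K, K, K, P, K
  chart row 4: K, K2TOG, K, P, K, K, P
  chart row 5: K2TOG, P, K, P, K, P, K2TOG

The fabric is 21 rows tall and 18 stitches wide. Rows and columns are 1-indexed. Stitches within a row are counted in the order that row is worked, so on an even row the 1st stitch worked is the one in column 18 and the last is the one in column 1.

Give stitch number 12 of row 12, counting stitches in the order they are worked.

For row 12: chart row = ((12-1) mod 5) + 1 = 2; this is a WS (even) row.
Chart row 2 tiled across columns 1-18: P P K P K K P P P K P K K P P P K P
WS row: flip the tiled sequence (start at column 18) and apply K<->P; YO and K2TOG stay.
Row 12 as worked: K P K K K P P K P K K K P P K P K K
The 12th stitch worked is K.

Result:
K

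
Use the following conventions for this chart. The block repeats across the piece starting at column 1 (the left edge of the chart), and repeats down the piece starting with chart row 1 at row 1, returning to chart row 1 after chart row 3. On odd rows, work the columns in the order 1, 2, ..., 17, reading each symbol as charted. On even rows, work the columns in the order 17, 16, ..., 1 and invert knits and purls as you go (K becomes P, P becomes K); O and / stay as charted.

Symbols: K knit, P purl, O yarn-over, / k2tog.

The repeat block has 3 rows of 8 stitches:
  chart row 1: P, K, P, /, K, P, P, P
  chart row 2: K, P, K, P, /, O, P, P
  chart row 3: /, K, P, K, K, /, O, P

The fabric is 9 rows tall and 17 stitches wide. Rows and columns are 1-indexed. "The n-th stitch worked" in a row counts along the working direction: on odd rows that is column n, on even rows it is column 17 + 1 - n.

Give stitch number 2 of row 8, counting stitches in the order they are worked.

For row 8: chart row = ((8-1) mod 3) + 1 = 2; this is a WS (even) row.
Chart row 2 tiled across columns 1-17: K P K P / O P P K P K P / O P P K
WS: work from column 17 back to column 1 (reverse the tiled row), swapping K<->P (O and / unchanged).
Row 8 as worked: P K K O / K P K P K K O / K P K P
Stitch 2 in working order -> K

Result:
K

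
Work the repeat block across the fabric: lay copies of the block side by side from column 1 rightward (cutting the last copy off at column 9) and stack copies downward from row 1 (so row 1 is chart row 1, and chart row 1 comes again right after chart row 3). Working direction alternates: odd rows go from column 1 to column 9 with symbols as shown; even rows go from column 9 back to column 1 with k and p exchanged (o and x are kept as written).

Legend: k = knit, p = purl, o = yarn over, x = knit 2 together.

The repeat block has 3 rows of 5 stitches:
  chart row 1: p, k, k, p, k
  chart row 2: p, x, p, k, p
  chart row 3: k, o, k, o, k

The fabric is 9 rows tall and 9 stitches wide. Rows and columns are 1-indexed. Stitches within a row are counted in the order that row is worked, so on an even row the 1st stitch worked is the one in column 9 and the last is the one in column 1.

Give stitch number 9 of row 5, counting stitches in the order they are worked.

Stitch:
k

Derivation:
Row 5 uses chart row ((5-1) mod 3)+1 = 2. Row 5 is odd, so RS.
Chart row 2 tiled across columns 1-9: p x p k p p x p k
Right side: take the tiled row as-is (worked left to right from column 1).
Counting 9 along the worked row gives k.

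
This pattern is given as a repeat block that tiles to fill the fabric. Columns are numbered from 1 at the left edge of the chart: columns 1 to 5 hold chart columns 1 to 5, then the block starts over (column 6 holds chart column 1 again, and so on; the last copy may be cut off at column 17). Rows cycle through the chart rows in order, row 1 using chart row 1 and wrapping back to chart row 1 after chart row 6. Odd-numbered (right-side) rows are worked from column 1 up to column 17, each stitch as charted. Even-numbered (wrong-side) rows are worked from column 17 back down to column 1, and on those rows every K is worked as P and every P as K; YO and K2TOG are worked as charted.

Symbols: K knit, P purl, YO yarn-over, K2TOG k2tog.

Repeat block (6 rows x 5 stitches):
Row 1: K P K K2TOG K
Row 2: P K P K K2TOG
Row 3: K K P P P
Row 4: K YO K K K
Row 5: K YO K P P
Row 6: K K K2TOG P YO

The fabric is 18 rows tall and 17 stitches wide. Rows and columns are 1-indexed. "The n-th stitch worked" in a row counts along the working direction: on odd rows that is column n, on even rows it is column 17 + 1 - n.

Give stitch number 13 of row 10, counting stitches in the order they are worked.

Row 10: (10-1) mod 6 = 3, so use chart row 4. Even row -> WS.
Chart row 4 tiled across columns 1-17: K YO K K K K YO K K K K YO K K K K YO
WS: work from column 17 back to column 1 (reverse the tiled row), swapping K<->P (YO and K2TOG unchanged).
Row 10 as worked: YO P P P P YO P P P P YO P P P P YO P
Counting 13 along the worked row gives P.

Result:
P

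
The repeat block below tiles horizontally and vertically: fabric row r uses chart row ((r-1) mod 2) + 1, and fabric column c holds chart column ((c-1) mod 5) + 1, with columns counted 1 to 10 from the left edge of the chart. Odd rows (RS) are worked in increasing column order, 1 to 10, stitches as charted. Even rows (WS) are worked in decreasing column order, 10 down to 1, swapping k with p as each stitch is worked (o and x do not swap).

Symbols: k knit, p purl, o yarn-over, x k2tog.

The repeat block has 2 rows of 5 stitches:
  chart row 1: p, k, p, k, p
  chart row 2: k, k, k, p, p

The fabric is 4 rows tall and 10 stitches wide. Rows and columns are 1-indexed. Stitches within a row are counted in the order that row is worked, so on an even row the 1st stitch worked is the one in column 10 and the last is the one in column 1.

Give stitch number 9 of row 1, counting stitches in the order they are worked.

Row 1: (1-1) mod 2 = 0, so use chart row 1. Odd row -> RS.
Chart row 1 tiled across columns 1-10: p k p k p p k p k p
RS: work column 1 to column 10, symbols as charted — the tiled row is the row as worked.
Counting 9 along the worked row gives k.

Result:
k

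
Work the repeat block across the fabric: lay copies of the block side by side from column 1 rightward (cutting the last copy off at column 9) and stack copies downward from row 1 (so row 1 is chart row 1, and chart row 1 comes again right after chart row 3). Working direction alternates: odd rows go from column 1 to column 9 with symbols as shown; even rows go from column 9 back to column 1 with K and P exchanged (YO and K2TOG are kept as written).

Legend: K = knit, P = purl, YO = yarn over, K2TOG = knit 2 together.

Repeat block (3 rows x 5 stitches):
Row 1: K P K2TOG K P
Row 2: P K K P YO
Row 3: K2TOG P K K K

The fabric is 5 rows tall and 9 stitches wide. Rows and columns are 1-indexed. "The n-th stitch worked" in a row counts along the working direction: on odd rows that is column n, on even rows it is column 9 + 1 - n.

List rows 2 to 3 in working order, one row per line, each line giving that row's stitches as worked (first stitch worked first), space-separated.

Row 2: chart row 2, WS - tiled (columns 1-9): P K K P YO P K K P; work from column 9 back to 1 with K<->P swapped.
Row 3: chart row 3, RS - tile across columns 1-9 and work as-is.

== ROWS AS WORKED ==
K P P K YO K P P K
K2TOG P K K K K2TOG P K K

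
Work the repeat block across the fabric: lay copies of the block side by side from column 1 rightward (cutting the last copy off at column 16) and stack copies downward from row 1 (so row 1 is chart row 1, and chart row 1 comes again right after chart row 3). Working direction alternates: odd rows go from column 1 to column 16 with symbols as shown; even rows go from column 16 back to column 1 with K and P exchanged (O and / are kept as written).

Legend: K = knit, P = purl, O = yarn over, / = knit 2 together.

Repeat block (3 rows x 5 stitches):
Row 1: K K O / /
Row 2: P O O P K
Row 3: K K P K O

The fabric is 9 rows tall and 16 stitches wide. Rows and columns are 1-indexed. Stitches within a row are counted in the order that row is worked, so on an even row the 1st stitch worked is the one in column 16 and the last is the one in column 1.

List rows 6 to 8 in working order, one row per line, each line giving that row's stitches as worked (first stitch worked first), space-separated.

Rows as worked:
P O P K P P O P K P P O P K P P
K K O / / K K O / / K K O / / K
K P K O O K P K O O K P K O O K

Derivation:
Row 6: chart row 3, WS - tiled (columns 1-16): K K P K O K K P K O K K P K O K; work from column 16 back to 1 with K<->P swapped.
Row 7: chart row 1, RS - tile across columns 1-16 and work as-is.
Row 8: chart row 2, WS - tiled (columns 1-16): P O O P K P O O P K P O O P K P; work from column 16 back to 1 with K<->P swapped.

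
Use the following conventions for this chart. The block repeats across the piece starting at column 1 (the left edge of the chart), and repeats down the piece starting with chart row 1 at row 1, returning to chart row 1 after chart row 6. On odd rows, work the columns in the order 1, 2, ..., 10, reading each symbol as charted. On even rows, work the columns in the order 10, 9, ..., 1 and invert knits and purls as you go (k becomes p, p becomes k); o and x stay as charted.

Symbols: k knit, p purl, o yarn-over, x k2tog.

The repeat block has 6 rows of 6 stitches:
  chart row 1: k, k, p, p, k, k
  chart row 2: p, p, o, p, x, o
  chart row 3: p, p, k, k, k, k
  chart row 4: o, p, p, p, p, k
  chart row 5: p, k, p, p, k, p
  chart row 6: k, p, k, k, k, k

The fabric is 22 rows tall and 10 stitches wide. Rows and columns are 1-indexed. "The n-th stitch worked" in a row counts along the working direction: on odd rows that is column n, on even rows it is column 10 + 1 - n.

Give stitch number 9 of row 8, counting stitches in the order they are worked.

Row 8: (8-1) mod 6 = 1, so use chart row 2. Even row -> WS.
Chart row 2 tiled across columns 1-10: p p o p x o p p o p
WS row: flip the tiled sequence (start at column 10) and apply k<->p; o and x stay.
Row 8 as worked: k o k k o x k o k k
Stitch 9 in working order -> k

Stitch:
k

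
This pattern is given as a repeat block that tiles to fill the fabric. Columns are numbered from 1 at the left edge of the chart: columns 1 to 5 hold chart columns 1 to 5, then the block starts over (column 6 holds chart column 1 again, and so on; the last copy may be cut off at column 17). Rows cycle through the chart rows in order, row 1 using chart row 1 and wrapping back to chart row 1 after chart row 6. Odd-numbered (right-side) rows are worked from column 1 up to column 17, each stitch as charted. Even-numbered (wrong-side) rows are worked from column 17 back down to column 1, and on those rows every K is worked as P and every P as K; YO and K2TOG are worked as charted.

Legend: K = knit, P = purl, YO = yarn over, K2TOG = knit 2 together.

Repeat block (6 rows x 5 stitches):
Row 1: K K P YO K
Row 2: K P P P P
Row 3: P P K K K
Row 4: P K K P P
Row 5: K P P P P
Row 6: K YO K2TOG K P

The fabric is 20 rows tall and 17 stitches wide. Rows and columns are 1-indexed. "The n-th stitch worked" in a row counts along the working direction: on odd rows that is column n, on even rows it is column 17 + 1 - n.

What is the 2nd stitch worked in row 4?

Row 4 uses chart row ((4-1) mod 6)+1 = 4. Row 4 is even, so WS.
Chart row 4 tiled across columns 1-17: P K K P P P K K P P P K K P P P K
Wrong side: read the tiled row from column 17 down to 1 and exchange K with P (leave YO, K2TOG).
Row 4 as worked: P K K K P P K K K P P K K K P P K
The 2nd stitch worked is K.

Stitch:
K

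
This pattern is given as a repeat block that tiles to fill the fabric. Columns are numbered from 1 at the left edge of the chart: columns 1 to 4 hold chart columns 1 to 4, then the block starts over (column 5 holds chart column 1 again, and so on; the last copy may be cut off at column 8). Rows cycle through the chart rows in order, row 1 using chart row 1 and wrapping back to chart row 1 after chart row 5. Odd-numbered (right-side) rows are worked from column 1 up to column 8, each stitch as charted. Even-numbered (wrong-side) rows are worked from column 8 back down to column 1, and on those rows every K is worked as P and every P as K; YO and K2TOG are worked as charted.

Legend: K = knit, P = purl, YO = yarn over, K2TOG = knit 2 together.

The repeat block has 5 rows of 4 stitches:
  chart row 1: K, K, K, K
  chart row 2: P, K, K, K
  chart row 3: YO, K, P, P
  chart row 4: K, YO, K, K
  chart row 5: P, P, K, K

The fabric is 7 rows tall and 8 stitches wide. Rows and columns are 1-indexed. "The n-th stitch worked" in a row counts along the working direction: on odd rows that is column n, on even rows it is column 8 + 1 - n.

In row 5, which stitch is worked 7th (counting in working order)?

Stitch:
K

Derivation:
Row 5 uses chart row ((5-1) mod 5)+1 = 5. Row 5 is odd, so RS.
Chart row 5 tiled across columns 1-8: P P K K P P K K
RS row: no reversal, no swap; stitch n worked = column n.
The 7th stitch worked is K.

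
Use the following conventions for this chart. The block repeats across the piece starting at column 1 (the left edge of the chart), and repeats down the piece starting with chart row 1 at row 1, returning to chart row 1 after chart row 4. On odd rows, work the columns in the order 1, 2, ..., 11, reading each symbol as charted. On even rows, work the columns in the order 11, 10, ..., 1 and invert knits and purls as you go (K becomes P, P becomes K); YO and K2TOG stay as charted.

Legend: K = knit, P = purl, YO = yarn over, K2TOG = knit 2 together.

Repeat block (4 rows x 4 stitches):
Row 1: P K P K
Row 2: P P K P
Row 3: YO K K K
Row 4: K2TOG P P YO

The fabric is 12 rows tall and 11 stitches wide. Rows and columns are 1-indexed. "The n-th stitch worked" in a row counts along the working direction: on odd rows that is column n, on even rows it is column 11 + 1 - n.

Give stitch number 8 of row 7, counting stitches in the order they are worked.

Row 7: (7-1) mod 4 = 2, so use chart row 3. Odd row -> RS.
Chart row 3 tiled across columns 1-11: YO K K K YO K K K YO K K
RS row: no reversal, no swap; stitch n worked = column n.
Counting 8 along the worked row gives K.

Stitch:
K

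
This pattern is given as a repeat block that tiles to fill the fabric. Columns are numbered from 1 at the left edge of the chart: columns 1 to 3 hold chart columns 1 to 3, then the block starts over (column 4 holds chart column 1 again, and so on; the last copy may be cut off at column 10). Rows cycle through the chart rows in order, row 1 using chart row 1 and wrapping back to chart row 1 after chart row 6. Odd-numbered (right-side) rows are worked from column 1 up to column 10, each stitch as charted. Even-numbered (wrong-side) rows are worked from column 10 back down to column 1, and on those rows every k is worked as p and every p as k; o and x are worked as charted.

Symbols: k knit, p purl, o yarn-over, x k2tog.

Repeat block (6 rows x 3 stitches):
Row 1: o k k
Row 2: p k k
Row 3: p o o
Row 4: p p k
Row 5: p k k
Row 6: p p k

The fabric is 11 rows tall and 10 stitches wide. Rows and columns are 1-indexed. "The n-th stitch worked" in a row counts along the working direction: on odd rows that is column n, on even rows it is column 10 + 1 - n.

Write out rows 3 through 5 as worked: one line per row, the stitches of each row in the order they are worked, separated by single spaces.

Row 3: chart row 3, RS - tile across columns 1-10 and work as-is.
Row 4: chart row 4, WS - tiled (columns 1-10): p p k p p k p p k p; work from column 10 back to 1 with k<->p swapped.
Row 5: chart row 5, RS - tile across columns 1-10 and work as-is.

Result:
p o o p o o p o o p
k p k k p k k p k k
p k k p k k p k k p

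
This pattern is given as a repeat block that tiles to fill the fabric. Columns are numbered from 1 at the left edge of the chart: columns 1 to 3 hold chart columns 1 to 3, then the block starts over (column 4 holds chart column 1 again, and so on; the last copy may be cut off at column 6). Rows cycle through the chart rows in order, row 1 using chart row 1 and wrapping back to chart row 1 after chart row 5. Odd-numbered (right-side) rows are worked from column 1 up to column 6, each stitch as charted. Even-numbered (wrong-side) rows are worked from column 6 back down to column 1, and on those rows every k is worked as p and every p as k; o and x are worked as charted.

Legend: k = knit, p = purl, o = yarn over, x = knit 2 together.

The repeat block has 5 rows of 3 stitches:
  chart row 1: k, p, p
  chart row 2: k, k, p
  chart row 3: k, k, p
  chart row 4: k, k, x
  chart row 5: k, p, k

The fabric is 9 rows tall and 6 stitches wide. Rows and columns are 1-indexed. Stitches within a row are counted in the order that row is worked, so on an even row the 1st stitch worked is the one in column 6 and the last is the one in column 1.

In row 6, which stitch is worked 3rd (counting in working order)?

Result:
p

Derivation:
Row 6: (6-1) mod 5 = 0, so use chart row 1. Even row -> WS.
Chart row 1 tiled across columns 1-6: k p p k p p
WS: work from column 6 back to column 1 (reverse the tiled row), swapping k<->p (o and x unchanged).
Row 6 as worked: k k p k k p
Stitch 3 in working order -> p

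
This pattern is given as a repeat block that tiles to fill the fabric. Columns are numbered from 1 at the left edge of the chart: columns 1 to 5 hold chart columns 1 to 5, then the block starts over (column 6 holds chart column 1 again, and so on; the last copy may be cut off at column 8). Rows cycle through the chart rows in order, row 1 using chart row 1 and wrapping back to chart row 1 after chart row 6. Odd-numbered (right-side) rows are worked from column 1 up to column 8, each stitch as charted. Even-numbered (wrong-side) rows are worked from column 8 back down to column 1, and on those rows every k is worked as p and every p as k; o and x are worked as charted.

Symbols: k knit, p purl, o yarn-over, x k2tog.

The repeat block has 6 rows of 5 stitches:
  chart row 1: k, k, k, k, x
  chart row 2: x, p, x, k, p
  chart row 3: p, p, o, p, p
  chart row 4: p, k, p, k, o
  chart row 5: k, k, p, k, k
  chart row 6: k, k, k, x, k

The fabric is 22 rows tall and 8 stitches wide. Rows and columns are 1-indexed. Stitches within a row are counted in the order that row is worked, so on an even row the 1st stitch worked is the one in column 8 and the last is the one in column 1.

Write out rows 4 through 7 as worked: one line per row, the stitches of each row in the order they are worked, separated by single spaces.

Result:
k p k o p k p k
k k p k k k k p
p p p p x p p p
k k k k x k k k

Derivation:
Row 4: chart row 4, WS - tiled (columns 1-8): p k p k o p k p; work from column 8 back to 1 with k<->p swapped.
Row 5: chart row 5, RS - tile across columns 1-8 and work as-is.
Row 6: chart row 6, WS - tiled (columns 1-8): k k k x k k k k; work from column 8 back to 1 with k<->p swapped.
Row 7: chart row 1, RS - tile across columns 1-8 and work as-is.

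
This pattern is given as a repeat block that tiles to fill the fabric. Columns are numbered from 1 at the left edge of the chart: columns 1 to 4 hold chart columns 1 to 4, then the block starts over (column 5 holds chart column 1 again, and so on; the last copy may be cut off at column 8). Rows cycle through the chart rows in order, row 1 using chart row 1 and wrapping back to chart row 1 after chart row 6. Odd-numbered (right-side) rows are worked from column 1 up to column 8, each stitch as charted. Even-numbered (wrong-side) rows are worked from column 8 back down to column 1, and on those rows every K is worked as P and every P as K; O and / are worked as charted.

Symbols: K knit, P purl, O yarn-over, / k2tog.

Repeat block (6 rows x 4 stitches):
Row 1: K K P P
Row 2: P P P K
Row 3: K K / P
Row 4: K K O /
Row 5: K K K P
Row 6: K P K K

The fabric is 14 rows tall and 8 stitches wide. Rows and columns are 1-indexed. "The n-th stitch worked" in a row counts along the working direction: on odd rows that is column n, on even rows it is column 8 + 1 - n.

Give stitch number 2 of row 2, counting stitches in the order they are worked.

Stitch:
K

Derivation:
For row 2: chart row = ((2-1) mod 6) + 1 = 2; this is a WS (even) row.
Chart row 2 tiled across columns 1-8: P P P K P P P K
WS row: flip the tiled sequence (start at column 8) and apply K<->P; O and / stay.
Row 2 as worked: P K K K P K K K
The 2nd stitch worked is K.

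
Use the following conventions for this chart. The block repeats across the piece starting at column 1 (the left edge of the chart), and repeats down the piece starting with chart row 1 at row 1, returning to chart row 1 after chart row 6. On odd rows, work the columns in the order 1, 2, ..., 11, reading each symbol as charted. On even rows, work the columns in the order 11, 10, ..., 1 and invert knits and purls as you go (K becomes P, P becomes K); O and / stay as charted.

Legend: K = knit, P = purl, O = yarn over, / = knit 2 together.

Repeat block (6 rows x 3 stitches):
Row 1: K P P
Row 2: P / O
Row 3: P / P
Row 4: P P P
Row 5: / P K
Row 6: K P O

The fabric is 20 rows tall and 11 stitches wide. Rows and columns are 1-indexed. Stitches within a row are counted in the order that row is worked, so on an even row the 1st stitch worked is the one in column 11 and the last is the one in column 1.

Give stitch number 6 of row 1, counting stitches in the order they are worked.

Result:
P

Derivation:
Row 1: (1-1) mod 6 = 0, so use chart row 1. Odd row -> RS.
Chart row 1 tiled across columns 1-11: K P P K P P K P P K P
RS: work column 1 to column 11, symbols as charted — the tiled row is the row as worked.
The 6th stitch worked is P.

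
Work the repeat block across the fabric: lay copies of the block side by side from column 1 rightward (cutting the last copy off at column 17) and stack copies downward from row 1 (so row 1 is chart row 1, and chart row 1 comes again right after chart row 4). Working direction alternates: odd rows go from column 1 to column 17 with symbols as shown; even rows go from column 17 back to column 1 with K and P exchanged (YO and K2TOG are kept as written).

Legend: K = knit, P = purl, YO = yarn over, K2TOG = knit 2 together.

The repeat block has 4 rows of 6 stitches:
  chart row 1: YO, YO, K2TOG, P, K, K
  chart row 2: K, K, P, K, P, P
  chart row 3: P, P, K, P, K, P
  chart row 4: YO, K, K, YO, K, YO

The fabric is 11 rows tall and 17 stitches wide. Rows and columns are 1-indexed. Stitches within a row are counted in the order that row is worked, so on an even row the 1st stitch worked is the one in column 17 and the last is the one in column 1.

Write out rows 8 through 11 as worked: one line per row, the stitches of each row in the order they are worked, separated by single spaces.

Row 8: chart row 4, WS - tiled (columns 1-17): YO K K YO K YO YO K K YO K YO YO K K YO K; work from column 17 back to 1 with K<->P swapped.
Row 9: chart row 1, RS - tile across columns 1-17 and work as-is.
Row 10: chart row 2, WS - tiled (columns 1-17): K K P K P P K K P K P P K K P K P; work from column 17 back to 1 with K<->P swapped.
Row 11: chart row 3, RS - tile across columns 1-17 and work as-is.

Rows as worked:
P YO P P YO YO P YO P P YO YO P YO P P YO
YO YO K2TOG P K K YO YO K2TOG P K K YO YO K2TOG P K
K P K P P K K P K P P K K P K P P
P P K P K P P P K P K P P P K P K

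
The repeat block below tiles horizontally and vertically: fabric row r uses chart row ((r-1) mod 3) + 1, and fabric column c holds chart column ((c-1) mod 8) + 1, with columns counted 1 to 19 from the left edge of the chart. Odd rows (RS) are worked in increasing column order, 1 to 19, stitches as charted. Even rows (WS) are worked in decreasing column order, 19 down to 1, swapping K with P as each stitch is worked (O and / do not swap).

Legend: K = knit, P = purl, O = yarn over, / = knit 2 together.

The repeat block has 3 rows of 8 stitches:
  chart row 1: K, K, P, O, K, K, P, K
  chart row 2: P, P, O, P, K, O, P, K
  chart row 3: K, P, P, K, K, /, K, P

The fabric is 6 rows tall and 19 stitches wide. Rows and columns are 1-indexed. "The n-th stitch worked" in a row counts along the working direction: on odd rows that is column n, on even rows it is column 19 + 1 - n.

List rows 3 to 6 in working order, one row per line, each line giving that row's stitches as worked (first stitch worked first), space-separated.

Row 3: chart row 3, RS - tile across columns 1-19 and work as-is.
Row 4: chart row 1, WS - tiled (columns 1-19): K K P O K K P K K K P O K K P K K K P; work from column 19 back to 1 with K<->P swapped.
Row 5: chart row 2, RS - tile across columns 1-19 and work as-is.
Row 6: chart row 3, WS - tiled (columns 1-19): K P P K K / K P K P P K K / K P K P P; work from column 19 back to 1 with K<->P swapped.

Rows as worked:
K P P K K / K P K P P K K / K P K P P
K P P P K P P O K P P P K P P O K P P
P P O P K O P K P P O P K O P K P P O
K K P K P / P P K K P K P / P P K K P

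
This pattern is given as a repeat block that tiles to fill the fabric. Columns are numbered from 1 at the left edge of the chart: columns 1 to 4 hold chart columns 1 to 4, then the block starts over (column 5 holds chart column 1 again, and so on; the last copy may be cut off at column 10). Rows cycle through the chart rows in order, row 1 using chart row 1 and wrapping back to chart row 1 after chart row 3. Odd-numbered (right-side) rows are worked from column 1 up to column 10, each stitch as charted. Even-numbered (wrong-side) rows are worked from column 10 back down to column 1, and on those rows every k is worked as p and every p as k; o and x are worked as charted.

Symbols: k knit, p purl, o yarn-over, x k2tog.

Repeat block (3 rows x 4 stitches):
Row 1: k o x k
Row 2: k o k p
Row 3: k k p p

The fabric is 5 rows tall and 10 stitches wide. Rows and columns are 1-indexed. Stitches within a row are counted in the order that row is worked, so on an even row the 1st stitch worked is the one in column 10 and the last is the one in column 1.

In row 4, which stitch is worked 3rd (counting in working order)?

Row 4: (4-1) mod 3 = 0, so use chart row 1. Even row -> WS.
Chart row 1 tiled across columns 1-10: k o x k k o x k k o
WS row: flip the tiled sequence (start at column 10) and apply k<->p; o and x stay.
Row 4 as worked: o p p x o p p x o p
Stitch 3 in working order -> p

Result:
p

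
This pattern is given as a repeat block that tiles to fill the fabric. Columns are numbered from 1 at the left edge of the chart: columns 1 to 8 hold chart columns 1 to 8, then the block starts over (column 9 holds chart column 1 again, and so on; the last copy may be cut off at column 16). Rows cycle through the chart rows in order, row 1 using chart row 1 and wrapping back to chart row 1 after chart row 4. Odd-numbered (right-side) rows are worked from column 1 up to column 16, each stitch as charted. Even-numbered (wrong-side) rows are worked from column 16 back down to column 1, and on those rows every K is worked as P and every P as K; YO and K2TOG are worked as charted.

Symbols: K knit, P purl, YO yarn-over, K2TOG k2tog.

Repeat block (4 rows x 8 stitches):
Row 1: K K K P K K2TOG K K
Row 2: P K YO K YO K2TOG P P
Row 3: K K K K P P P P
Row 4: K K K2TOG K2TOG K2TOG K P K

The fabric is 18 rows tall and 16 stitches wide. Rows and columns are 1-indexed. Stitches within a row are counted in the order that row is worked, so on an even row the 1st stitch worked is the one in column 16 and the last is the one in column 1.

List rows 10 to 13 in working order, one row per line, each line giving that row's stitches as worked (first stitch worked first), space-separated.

Row 10: chart row 2, WS - tiled (columns 1-16): P K YO K YO K2TOG P P P K YO K YO K2TOG P P; work from column 16 back to 1 with K<->P swapped.
Row 11: chart row 3, RS - tile across columns 1-16 and work as-is.
Row 12: chart row 4, WS - tiled (columns 1-16): K K K2TOG K2TOG K2TOG K P K K K K2TOG K2TOG K2TOG K P K; work from column 16 back to 1 with K<->P swapped.
Row 13: chart row 1, RS - tile across columns 1-16 and work as-is.

Result:
K K K2TOG YO P YO P K K K K2TOG YO P YO P K
K K K K P P P P K K K K P P P P
P K P K2TOG K2TOG K2TOG P P P K P K2TOG K2TOG K2TOG P P
K K K P K K2TOG K K K K K P K K2TOG K K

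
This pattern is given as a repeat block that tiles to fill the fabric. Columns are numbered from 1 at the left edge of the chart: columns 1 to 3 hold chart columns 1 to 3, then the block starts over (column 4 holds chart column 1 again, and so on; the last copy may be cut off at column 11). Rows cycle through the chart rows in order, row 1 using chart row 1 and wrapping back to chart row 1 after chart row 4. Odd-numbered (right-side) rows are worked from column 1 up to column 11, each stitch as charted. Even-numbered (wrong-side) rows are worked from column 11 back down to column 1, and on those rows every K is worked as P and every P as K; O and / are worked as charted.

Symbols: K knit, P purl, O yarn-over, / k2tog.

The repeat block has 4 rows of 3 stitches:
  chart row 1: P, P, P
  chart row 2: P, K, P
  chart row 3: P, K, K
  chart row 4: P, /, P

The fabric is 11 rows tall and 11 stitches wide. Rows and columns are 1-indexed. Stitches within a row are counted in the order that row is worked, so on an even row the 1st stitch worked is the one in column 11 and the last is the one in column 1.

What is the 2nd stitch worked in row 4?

Stitch:
K

Derivation:
Row 4 uses chart row ((4-1) mod 4)+1 = 4. Row 4 is even, so WS.
Chart row 4 tiled across columns 1-11: P / P P / P P / P P /
Wrong side: read the tiled row from column 11 down to 1 and exchange K with P (leave O, /).
Row 4 as worked: / K K / K K / K K / K
Stitch 2 in working order -> K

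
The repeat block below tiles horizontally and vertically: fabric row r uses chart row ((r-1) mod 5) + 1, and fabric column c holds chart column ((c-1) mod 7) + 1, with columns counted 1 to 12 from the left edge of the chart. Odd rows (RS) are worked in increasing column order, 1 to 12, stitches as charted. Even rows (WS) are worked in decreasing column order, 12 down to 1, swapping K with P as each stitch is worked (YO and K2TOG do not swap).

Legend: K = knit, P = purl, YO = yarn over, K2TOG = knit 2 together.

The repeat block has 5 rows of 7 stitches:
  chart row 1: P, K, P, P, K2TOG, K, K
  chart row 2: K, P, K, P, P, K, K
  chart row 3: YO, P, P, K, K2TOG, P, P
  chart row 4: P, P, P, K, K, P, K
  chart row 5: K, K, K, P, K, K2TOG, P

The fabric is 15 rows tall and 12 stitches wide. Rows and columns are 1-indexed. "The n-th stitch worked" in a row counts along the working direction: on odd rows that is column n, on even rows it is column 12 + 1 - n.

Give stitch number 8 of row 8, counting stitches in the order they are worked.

Row 8: (8-1) mod 5 = 2, so use chart row 3. Even row -> WS.
Chart row 3 tiled across columns 1-12: YO P P K K2TOG P P YO P P K K2TOG
WS: work from column 12 back to column 1 (reverse the tiled row), swapping K<->P (YO and K2TOG unchanged).
Row 8 as worked: K2TOG P K K YO K K K2TOG P K K YO
Counting 8 along the worked row gives K2TOG.

Result:
K2TOG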